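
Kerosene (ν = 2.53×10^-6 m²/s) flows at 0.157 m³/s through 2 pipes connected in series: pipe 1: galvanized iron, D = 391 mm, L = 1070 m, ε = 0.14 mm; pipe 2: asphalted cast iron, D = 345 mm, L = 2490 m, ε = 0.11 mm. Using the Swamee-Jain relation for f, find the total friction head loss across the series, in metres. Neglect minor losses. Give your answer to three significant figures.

Pipe 1: V = 1.308 m/s, Re = 2.02×10^5, ε/D = 3.58×10^-4, f = 0.01812, h_1 = f(L/D)V²/2g = 4.322 m
Pipe 2: V = 1.679 m/s, Re = 2.29×10^5, ε/D = 3.19×10^-4, f = 0.01765, h_2 = f(L/D)V²/2g = 18.31 m
Series → Q common, losses add: H = Σh = 22.63 m

H ≈ 22.6 m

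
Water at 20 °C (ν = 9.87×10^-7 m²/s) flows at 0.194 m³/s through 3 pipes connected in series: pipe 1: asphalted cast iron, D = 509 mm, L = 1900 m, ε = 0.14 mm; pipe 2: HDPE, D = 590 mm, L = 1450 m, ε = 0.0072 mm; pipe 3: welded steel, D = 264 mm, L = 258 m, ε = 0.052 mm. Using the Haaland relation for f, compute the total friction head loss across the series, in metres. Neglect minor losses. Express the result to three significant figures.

H ≈ 12.8 m

Pipe 1: V = 0.9534 m/s, Re = 4.92×10^5, ε/D = 2.75×10^-4, f = 0.01597, h_1 = f(L/D)V²/2g = 2.762 m
Pipe 2: V = 0.7096 m/s, Re = 4.24×10^5, ε/D = 1.22×10^-5, f = 0.01358, h_2 = f(L/D)V²/2g = 0.8565 m
Pipe 3: V = 3.544 m/s, Re = 9.48×10^5, ε/D = 1.97×10^-4, f = 0.01461, h_3 = f(L/D)V²/2g = 9.139 m
Series → Q common, losses add: H = Σh = 12.76 m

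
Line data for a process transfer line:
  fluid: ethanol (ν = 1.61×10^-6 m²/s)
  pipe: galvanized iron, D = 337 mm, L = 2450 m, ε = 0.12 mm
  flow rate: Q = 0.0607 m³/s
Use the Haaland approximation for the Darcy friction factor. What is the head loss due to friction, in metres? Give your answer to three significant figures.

h_f ≈ 3.18 m

V = 4Q/(πD²) = 4·0.0607/(π·0.337²) = 0.6805 m/s
Re = VD/ν = 0.6805·0.337/1.61×10^-6 = 1.42×10^5 → turbulent
ε/D = 0.12/337 = 3.56×10^-4
Haaland: f = 0.01854
h_f = f(L/D)V²/(2g) = 0.01854·(2450/0.337)·0.6805²/(2·9.81) = 3.182 m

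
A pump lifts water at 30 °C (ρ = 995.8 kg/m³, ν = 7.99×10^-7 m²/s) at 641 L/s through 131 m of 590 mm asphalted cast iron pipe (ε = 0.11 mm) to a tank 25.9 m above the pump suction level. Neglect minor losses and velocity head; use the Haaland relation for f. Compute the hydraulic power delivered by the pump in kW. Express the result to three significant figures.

P_hyd ≈ 168 kW

V = 4Q/(πD²) = 2.345 m/s; Re = 1.73×10^6; ε/D = 1.86×10^-4; f = 0.01410
h_f = f(L/D)V²/2g = 0.8771 m
Total head H = z + h_f = 25.9 + 0.8771 = 26.78 m
P_hyd = ρgQH = 995.8·9.81·0.641·26.78 = 167.7 kW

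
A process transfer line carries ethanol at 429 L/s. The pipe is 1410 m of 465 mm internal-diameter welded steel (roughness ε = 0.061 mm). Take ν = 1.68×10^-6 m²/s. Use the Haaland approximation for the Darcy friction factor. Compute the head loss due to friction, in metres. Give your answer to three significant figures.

V = 4Q/(πD²) = 4·0.429/(π·0.465²) = 2.526 m/s
Re = VD/ν = 2.526·0.465/1.68×10^-6 = 6.99×10^5 → turbulent
ε/D = 0.061/465 = 1.31×10^-4
Haaland: f = 0.01415
h_f = f(L/D)V²/(2g) = 0.01415·(1410/0.465)·2.526²/(2·9.81) = 13.95 m

h_f ≈ 14.0 m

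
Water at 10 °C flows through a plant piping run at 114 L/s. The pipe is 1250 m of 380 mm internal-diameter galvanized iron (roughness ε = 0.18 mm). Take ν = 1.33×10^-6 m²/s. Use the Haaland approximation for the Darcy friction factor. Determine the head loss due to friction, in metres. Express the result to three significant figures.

h_f ≈ 3.04 m

V = 4Q/(πD²) = 4·0.114/(π·0.380²) = 1.005 m/s
Re = VD/ν = 1.005·0.380/1.33×10^-6 = 2.87×10^5 → turbulent
ε/D = 0.18/380 = 4.74×10^-4
Haaland: f = 0.01797
h_f = f(L/D)V²/(2g) = 0.01797·(1250/0.380)·1.005²/(2·9.81) = 3.045 m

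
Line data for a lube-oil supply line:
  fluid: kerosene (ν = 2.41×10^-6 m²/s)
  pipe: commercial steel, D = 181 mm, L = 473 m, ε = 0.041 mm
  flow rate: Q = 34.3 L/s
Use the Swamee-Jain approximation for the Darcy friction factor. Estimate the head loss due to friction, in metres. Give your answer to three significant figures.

V = 4Q/(πD²) = 4·0.0343/(π·0.181²) = 1.333 m/s
Re = VD/ν = 1.333·0.181/2.41×10^-6 = 1.00×10^5 → turbulent
ε/D = 0.041/181 = 2.27×10^-4
Swamee-Jain: f = 0.01913
h_f = f(L/D)V²/(2g) = 0.01913·(473/0.181)·1.333²/(2·9.81) = 4.527 m

h_f ≈ 4.53 m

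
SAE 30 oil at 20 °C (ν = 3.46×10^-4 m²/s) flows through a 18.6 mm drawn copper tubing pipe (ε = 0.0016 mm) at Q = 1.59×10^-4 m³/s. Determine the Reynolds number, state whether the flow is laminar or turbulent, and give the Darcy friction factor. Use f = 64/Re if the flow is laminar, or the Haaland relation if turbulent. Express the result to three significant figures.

Re ≈ 31.5; laminar; f = 64/Re ≈ 2.03

V = 4Q/(πD²) = 0.5852 m/s
Re = VD/ν = 0.5852·0.0186/3.46×10^-4 = 31.5
Re < 2300 → laminar → f = 64/Re = 2.035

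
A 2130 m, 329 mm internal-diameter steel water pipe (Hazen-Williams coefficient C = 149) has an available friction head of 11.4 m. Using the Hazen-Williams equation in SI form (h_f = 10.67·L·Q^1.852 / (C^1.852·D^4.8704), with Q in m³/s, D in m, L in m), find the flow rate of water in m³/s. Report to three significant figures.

Rearranging: Q = [h_f·C^1.852·D^4.8704 / (10.67·L)]^(1/1.852)
Q = [11.4·149^1.852·0.329^4.8704 / (10.67·2130)]^0.540 = 0.1324 m³/s

Q ≈ 0.132 m³/s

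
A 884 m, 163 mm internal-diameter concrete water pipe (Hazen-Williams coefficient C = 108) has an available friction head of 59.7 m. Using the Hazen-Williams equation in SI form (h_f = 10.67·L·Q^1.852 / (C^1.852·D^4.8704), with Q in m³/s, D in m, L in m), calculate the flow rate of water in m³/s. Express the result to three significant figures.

Q ≈ 0.0595 m³/s

Rearranging: Q = [h_f·C^1.852·D^4.8704 / (10.67·L)]^(1/1.852)
Q = [59.7·108^1.852·0.163^4.8704 / (10.67·884)]^0.540 = 0.05949 m³/s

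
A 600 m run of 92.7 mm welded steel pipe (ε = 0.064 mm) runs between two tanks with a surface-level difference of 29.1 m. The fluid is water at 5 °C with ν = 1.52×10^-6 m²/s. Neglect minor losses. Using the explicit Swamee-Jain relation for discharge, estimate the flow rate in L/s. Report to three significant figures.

Swamee-Jain (Type II): Q = -0.965·√(gD⁵h_f/L)·ln[ε/(3.7D) + √(3.17ν²L/(gD³h_f))]
√(gD⁵h_f/L) = √(9.81·0.0927⁵·29.1/600) = 0.001805
ε/(3.7D) = 1.87×10^-4; √(3.17ν²L/(gD³h_f)) = 1.39×10^-4
Q = -0.965·0.001805·ln(3.256×10^-4) = 0.01398 m³/s
Check: V = 2.07 m/s, Re = 1.26×10^5, f = 0.02068, h_f = 29.3 m ≈ 29.1 m ✓

Q ≈ 14.0 L/s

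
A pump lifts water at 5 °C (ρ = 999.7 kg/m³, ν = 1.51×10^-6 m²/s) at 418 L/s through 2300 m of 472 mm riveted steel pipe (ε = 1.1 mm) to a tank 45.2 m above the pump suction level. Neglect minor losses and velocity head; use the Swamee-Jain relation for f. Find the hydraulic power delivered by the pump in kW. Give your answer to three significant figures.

V = 4Q/(πD²) = 2.389 m/s; Re = 7.47×10^5; ε/D = 0.00233; f = 0.02471
h_f = f(L/D)V²/2g = 35.03 m
Total head H = z + h_f = 45.2 + 35.03 = 80.23 m
P_hyd = ρgQH = 999.7·9.81·0.418·80.23 = 328.9 kW

P_hyd ≈ 329 kW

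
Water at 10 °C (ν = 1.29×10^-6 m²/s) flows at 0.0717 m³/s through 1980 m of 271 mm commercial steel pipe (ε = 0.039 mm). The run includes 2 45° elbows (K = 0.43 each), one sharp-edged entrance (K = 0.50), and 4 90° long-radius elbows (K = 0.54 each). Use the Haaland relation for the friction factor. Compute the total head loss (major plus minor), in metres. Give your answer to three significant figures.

H_L ≈ 9.42 m

V = 4Q/(πD²) = 1.243 m/s; V²/2g = 0.07876 m
Re = 2.61×10^5, ε/D = 1.44×10^-4 → f = 0.01589 (Haaland)
Major: h_f = f(L/D)·V²/2g = 0.01589·7306·0.07876 = 9.143 m
Minor: ΣK = 3.52; h_m = ΣK·V²/2g = 0.2772 m
Total H_L = 9.143 + 0.2772 = 9.420 m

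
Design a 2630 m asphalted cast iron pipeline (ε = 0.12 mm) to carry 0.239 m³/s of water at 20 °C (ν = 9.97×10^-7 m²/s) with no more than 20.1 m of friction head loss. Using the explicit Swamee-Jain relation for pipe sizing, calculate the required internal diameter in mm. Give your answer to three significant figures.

Swamee-Jain (Type III): D = 0.66·[ε^1.25·(LQ²/(gh_f))^4.75 + ν·Q^9.4·(L/(gh_f))^5.2]^0.04
LQ²/(gh_f) = 0.7619; L/(gh_f) = 13.34
Term 1 = ε^1.25·(…)^4.75 = 3.45×10^-6; Term 2 = ν·Q^9.4·(…)^5.2 = 1.01×10^-6
D = 0.66·(3.45×10^-6 + 1.01×10^-6)^0.04 = 0.4032 m = 403 mm
Check: V = 1.87 m/s, Re = 7.57×10^5, f = 0.01595, h_f = 18.6 m ≈ 20.1 m ✓

D ≈ 403 mm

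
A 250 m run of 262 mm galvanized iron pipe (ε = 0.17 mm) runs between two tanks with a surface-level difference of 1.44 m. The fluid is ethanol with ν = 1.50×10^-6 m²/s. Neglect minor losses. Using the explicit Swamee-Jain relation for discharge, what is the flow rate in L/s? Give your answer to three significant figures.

Q ≈ 66.6 L/s

Swamee-Jain (Type II): Q = -0.965·√(gD⁵h_f/L)·ln[ε/(3.7D) + √(3.17ν²L/(gD³h_f))]
√(gD⁵h_f/L) = √(9.81·0.262⁵·1.44/250) = 0.008352
ε/(3.7D) = 1.75×10^-4; √(3.17ν²L/(gD³h_f)) = 8.38×10^-5
Q = -0.965·0.008352·ln(2.591×10^-4) = 0.06656 m³/s
Check: V = 1.23 m/s, Re = 2.16×10^5, f = 0.01956, h_f = 1.45 m ≈ 1.44 m ✓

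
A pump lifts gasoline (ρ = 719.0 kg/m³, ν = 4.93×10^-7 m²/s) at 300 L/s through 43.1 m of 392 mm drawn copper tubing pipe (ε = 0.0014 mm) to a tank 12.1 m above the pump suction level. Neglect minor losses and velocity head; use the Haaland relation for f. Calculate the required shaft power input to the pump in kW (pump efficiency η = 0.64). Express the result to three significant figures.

P_shaft ≈ 41.2 kW

V = 4Q/(πD²) = 2.486 m/s; Re = 1.98×10^6; ε/D = 3.57×10^-6; f = 0.01046
h_f = f(L/D)V²/2g = 0.3622 m
Total head H = z + h_f = 12.1 + 0.3622 = 12.46 m
P_hyd = ρgQH = 719.0·9.81·0.300·12.46 = 26.37 kW
P_shaft = P_hyd/η = 26.37/0.64 = 41.20 kW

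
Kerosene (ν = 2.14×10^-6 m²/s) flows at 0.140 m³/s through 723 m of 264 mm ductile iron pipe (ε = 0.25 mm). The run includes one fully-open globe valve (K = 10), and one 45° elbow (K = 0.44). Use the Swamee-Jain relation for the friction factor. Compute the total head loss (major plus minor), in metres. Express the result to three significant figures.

V = 4Q/(πD²) = 2.558 m/s; V²/2g = 0.3334 m
Re = 3.16×10^5, ε/D = 9.47×10^-4 → f = 0.02048 (Swamee-Jain)
Major: h_f = f(L/D)·V²/2g = 0.02048·2739·0.3334 = 18.70 m
Minor: ΣK = 10.4; h_m = ΣK·V²/2g = 3.481 m
Total H_L = 18.70 + 3.481 = 22.18 m

H_L ≈ 22.2 m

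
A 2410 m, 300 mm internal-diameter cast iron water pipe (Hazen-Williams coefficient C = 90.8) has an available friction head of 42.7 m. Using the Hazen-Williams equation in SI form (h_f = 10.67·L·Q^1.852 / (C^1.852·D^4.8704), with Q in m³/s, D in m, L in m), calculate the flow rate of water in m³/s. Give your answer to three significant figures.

Q ≈ 0.121 m³/s

Rearranging: Q = [h_f·C^1.852·D^4.8704 / (10.67·L)]^(1/1.852)
Q = [42.7·90.8^1.852·0.300^4.8704 / (10.67·2410)]^0.540 = 0.1208 m³/s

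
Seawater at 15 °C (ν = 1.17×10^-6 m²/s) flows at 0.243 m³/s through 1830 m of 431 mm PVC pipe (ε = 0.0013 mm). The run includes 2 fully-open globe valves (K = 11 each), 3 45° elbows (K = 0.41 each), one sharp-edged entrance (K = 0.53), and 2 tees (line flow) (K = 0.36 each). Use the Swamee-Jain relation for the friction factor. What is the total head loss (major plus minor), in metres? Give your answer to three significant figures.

V = 4Q/(πD²) = 1.666 m/s; V²/2g = 0.1414 m
Re = 6.14×10^5, ε/D = 3.02×10^-6 → f = 0.01268 (Swamee-Jain)
Major: h_f = f(L/D)·V²/2g = 0.01268·4246·0.1414 = 7.612 m
Minor: ΣK = 24.5; h_m = ΣK·V²/2g = 3.461 m
Total H_L = 7.612 + 3.461 = 11.07 m

H_L ≈ 11.1 m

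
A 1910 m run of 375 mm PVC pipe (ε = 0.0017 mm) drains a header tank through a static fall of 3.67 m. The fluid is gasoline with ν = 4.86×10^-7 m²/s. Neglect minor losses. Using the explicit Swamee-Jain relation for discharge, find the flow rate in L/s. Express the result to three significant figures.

Q ≈ 119 L/s

Swamee-Jain (Type II): Q = -0.965·√(gD⁵h_f/L)·ln[ε/(3.7D) + √(3.17ν²L/(gD³h_f))]
√(gD⁵h_f/L) = √(9.81·0.375⁵·3.67/1910) = 0.01182
ε/(3.7D) = 1.23×10^-6; √(3.17ν²L/(gD³h_f)) = 2.74×10^-5
Q = -0.965·0.01182·ln(2.867×10^-5) = 0.1193 m³/s
Check: V = 1.08 m/s, Re = 8.34×10^5, f = 0.01207, h_f = 3.66 m ≈ 3.67 m ✓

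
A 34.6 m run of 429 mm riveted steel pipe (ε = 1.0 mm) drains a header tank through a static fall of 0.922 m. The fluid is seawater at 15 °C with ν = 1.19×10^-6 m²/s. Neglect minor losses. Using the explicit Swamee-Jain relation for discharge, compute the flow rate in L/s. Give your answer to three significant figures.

Q ≈ 437 L/s

Swamee-Jain (Type II): Q = -0.965·√(gD⁵h_f/L)·ln[ε/(3.7D) + √(3.17ν²L/(gD³h_f))]
√(gD⁵h_f/L) = √(9.81·0.429⁵·0.922/34.6) = 0.06163
ε/(3.7D) = 6.30×10^-4; √(3.17ν²L/(gD³h_f)) = 1.47×10^-5
Q = -0.965·0.06163·ln(6.447×10^-4) = 0.4369 m³/s
Check: V = 3.02 m/s, Re = 1.09×10^6, f = 0.02462, h_f = 0.925 m ≈ 0.922 m ✓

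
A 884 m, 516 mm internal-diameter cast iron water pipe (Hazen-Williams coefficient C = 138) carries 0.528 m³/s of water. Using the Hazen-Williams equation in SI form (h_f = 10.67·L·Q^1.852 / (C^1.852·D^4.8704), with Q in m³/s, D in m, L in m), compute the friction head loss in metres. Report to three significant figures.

h_f = 10.67·884·0.528^1.852 / (138^1.852·0.516^4.8704) = 7.896 m

h_f ≈ 7.90 m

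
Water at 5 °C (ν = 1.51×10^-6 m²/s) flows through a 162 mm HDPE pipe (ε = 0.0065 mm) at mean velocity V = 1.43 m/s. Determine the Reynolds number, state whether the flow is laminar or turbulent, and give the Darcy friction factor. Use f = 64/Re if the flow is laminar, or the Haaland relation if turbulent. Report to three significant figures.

Re ≈ 1.53×10^5; turbulent; f ≈ 0.0166

Re = VD/ν = 1.430·0.162/1.51×10^-6 = 1.53×10^5
Re > 4000 → turbulent; ε/D = 4.01×10^-5
Haaland: f = 0.01655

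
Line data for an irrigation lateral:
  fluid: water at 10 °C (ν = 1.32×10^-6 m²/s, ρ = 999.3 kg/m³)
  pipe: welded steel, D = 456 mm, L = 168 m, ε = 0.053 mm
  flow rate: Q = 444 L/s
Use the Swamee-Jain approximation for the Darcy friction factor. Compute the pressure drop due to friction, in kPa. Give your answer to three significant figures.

V = 4Q/(πD²) = 4·0.444/(π·0.456²) = 2.719 m/s
Re = VD/ν = 2.719·0.456/1.32×10^-6 = 9.39×10^5 → turbulent
ε/D = 0.053/456 = 1.16×10^-4
Swamee-Jain: f = 0.01381
h_f = f(L/D)V²/(2g) = 0.01381·(168/0.456)·2.719²/(2·9.81) = 1.917 m
Δp = ρg·h_f = 999.3·9.81·1.917 = 18.79 kPa

Δp ≈ 18.8 kPa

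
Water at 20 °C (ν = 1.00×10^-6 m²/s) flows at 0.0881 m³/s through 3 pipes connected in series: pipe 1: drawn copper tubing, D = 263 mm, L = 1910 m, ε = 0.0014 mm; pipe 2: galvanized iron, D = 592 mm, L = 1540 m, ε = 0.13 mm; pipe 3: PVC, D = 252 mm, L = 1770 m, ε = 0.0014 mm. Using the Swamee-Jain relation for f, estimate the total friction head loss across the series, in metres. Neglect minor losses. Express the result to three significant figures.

Pipe 1: V = 1.622 m/s, Re = 4.27×10^5, ε/D = 5.32×10^-6, f = 0.01355, h_1 = f(L/D)V²/2g = 13.19 m
Pipe 2: V = 0.3201 m/s, Re = 1.89×10^5, ε/D = 2.20×10^-4, f = 0.01739, h_2 = f(L/D)V²/2g = 0.2362 m
Pipe 3: V = 1.766 m/s, Re = 4.45×10^5, ε/D = 5.56×10^-6, f = 0.01345, h_3 = f(L/D)V²/2g = 15.02 m
Series → Q common, losses add: H = Σh = 28.45 m

H ≈ 28.5 m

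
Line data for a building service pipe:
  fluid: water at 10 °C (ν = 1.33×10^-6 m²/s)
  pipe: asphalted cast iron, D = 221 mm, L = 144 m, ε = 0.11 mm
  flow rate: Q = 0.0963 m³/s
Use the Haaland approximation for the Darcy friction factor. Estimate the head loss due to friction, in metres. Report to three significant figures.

h_f ≈ 3.71 m

V = 4Q/(πD²) = 4·0.0963/(π·0.221²) = 2.510 m/s
Re = VD/ν = 2.510·0.221/1.33×10^-6 = 4.17×10^5 → turbulent
ε/D = 0.11/221 = 4.98×10^-4
Haaland: f = 0.01772
h_f = f(L/D)V²/(2g) = 0.01772·(144/0.221)·2.510²/(2·9.81) = 3.708 m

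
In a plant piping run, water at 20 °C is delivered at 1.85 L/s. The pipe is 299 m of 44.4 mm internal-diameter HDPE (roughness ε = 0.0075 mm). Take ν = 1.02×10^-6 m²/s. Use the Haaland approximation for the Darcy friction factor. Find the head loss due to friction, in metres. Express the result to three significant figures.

V = 4Q/(πD²) = 4·0.00185/(π·0.0444²) = 1.195 m/s
Re = VD/ν = 1.195·0.0444/1.02×10^-6 = 5.20×10^4 → turbulent
ε/D = 0.0075/44.4 = 1.69×10^-4
Haaland: f = 0.02104
h_f = f(L/D)V²/(2g) = 0.02104·(299/0.0444)·1.195²/(2·9.81) = 10.31 m

h_f ≈ 10.3 m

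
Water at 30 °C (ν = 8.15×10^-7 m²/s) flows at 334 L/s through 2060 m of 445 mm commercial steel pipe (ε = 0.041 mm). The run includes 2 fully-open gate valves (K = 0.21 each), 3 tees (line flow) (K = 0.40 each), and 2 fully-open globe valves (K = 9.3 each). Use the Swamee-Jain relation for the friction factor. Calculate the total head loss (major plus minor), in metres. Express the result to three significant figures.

V = 4Q/(πD²) = 2.148 m/s; V²/2g = 0.2351 m
Re = 1.17×10^6, ε/D = 9.21×10^-5 → f = 0.01321 (Swamee-Jain)
Major: h_f = f(L/D)·V²/2g = 0.01321·4629·0.2351 = 14.38 m
Minor: ΣK = 20.2; h_m = ΣK·V²/2g = 4.753 m
Total H_L = 14.38 + 4.753 = 19.13 m

H_L ≈ 19.1 m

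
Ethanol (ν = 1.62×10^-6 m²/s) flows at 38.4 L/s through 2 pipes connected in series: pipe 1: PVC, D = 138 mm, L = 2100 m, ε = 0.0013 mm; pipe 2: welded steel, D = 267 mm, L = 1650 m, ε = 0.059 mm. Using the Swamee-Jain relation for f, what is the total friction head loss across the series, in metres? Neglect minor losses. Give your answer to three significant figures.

H ≈ 81.3 m

Pipe 1: V = 2.567 m/s, Re = 2.19×10^5, ε/D = 9.42×10^-6, f = 0.01536, h_1 = f(L/D)V²/2g = 78.51 m
Pipe 2: V = 0.6858 m/s, Re = 1.13×10^5, ε/D = 2.21×10^-4, f = 0.01873, h_2 = f(L/D)V²/2g = 2.775 m
Series → Q common, losses add: H = Σh = 81.28 m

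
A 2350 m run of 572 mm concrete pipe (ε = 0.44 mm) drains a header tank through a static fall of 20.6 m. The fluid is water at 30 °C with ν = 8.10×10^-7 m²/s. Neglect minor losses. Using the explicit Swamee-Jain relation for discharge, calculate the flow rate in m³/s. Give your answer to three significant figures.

Q ≈ 0.590 m³/s

Swamee-Jain (Type II): Q = -0.965·√(gD⁵h_f/L)·ln[ε/(3.7D) + √(3.17ν²L/(gD³h_f))]
√(gD⁵h_f/L) = √(9.81·0.572⁵·20.6/2350) = 0.07256
ε/(3.7D) = 2.08×10^-4; √(3.17ν²L/(gD³h_f)) = 1.14×10^-5
Q = -0.965·0.07256·ln(2.193×10^-4) = 0.5900 m³/s
Check: V = 2.30 m/s, Re = 1.62×10^6, f = 0.01874, h_f = 20.7 m ≈ 20.6 m ✓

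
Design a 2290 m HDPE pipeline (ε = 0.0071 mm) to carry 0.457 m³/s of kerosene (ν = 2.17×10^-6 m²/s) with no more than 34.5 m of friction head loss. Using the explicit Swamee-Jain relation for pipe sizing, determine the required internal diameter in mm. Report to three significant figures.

D ≈ 435 mm

Swamee-Jain (Type III): D = 0.66·[ε^1.25·(LQ²/(gh_f))^4.75 + ν·Q^9.4·(L/(gh_f))^5.2]^0.04
LQ²/(gh_f) = 1.413; L/(gh_f) = 6.766
Term 1 = ε^1.25·(…)^4.75 = 1.89×10^-6; Term 2 = ν·Q^9.4·(…)^5.2 = 2.87×10^-5
D = 0.66·(1.89×10^-6 + 2.87×10^-5)^0.04 = 0.4355 m = 435 mm
Check: V = 3.07 m/s, Re = 6.16×10^5, f = 0.01291, h_f = 32.6 m ≈ 34.5 m ✓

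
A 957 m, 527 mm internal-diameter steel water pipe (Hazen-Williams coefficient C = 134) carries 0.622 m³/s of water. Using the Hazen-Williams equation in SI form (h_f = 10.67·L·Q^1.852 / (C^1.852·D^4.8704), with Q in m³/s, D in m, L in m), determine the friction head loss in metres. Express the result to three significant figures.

h_f ≈ 11.0 m

h_f = 10.67·957·0.622^1.852 / (134^1.852·0.527^4.8704) = 11.03 m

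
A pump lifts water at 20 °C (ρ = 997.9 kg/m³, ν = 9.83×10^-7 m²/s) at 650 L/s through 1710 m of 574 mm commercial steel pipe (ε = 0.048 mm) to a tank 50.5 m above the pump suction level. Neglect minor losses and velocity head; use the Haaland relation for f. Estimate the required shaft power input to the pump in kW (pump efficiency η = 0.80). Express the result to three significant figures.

V = 4Q/(πD²) = 2.512 m/s; Re = 1.47×10^6; ε/D = 8.36×10^-5; f = 0.01268
h_f = f(L/D)V²/2g = 12.15 m
Total head H = z + h_f = 50.5 + 12.15 = 62.65 m
P_hyd = ρgQH = 997.9·9.81·0.650·62.65 = 398.7 kW
P_shaft = P_hyd/η = 398.7/0.80 = 498.3 kW

P_shaft ≈ 498 kW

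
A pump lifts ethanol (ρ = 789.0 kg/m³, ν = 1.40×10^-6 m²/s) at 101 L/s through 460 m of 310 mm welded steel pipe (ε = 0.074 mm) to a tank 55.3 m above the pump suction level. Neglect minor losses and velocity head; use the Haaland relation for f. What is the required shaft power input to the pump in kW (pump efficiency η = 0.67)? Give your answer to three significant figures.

V = 4Q/(πD²) = 1.338 m/s; Re = 2.96×10^5; ε/D = 2.39×10^-4; f = 0.01638
h_f = f(L/D)V²/2g = 2.218 m
Total head H = z + h_f = 55.3 + 2.218 = 57.52 m
P_hyd = ρgQH = 789.0·9.81·0.101·57.52 = 44.96 kW
P_shaft = P_hyd/η = 44.96/0.67 = 67.11 kW

P_shaft ≈ 67.1 kW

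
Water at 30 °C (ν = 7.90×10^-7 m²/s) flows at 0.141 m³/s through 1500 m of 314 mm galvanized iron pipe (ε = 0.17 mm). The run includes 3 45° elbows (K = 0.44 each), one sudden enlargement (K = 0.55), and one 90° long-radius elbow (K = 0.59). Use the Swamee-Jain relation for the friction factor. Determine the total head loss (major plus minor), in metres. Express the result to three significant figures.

V = 4Q/(πD²) = 1.821 m/s; V²/2g = 0.1690 m
Re = 7.24×10^5, ε/D = 5.41×10^-4 → f = 0.01776 (Swamee-Jain)
Major: h_f = f(L/D)·V²/2g = 0.01776·4777·0.1690 = 14.33 m
Minor: ΣK = 2.46; h_m = ΣK·V²/2g = 0.4157 m
Total H_L = 14.33 + 0.4157 = 14.75 m

H_L ≈ 14.7 m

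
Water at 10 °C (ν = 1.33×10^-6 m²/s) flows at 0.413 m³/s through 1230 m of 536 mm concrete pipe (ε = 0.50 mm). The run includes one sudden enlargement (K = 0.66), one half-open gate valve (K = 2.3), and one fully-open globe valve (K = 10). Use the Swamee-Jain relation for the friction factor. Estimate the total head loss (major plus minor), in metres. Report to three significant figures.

H_L ≈ 9.99 m

V = 4Q/(πD²) = 1.830 m/s; V²/2g = 0.1708 m
Re = 7.38×10^5, ε/D = 9.33×10^-4 → f = 0.01984 (Swamee-Jain)
Major: h_f = f(L/D)·V²/2g = 0.01984·2295·0.1708 = 7.775 m
Minor: ΣK = 13.0; h_m = ΣK·V²/2g = 2.213 m
Total H_L = 7.775 + 2.213 = 9.988 m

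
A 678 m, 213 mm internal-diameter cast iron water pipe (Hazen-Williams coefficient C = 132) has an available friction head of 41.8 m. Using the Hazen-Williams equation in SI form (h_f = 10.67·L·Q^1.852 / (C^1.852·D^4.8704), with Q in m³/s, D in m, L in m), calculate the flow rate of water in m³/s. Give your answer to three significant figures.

Rearranging: Q = [h_f·C^1.852·D^4.8704 / (10.67·L)]^(1/1.852)
Q = [41.8·132^1.852·0.213^4.8704 / (10.67·678)]^0.540 = 0.1399 m³/s

Q ≈ 0.140 m³/s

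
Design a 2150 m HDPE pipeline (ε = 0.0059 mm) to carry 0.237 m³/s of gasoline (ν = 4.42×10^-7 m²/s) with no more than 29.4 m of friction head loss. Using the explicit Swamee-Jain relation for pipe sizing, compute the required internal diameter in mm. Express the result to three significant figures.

Swamee-Jain (Type III): D = 0.66·[ε^1.25·(LQ²/(gh_f))^4.75 + ν·Q^9.4·(L/(gh_f))^5.2]^0.04
LQ²/(gh_f) = 0.4187; L/(gh_f) = 7.455
Term 1 = ε^1.25·(…)^4.75 = 4.65×10^-9; Term 2 = ν·Q^9.4·(…)^5.2 = 2.02×10^-8
D = 0.66·(4.65×10^-9 + 2.02×10^-8)^0.04 = 0.3276 m = 328 mm
Check: V = 2.81 m/s, Re = 2.08×10^6, f = 0.01095, h_f = 29.0 m ≈ 29.4 m ✓

D ≈ 328 mm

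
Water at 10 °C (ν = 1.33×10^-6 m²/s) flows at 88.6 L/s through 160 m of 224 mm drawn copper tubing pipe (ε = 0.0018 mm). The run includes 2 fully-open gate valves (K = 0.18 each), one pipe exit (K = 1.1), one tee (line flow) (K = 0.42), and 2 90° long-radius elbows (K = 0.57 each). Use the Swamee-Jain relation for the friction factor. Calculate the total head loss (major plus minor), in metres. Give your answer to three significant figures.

V = 4Q/(πD²) = 2.248 m/s; V²/2g = 0.2576 m
Re = 3.79×10^5, ε/D = 8.04×10^-6 → f = 0.01388 (Swamee-Jain)
Major: h_f = f(L/D)·V²/2g = 0.01388·714.3·0.2576 = 2.553 m
Minor: ΣK = 3.02; h_m = ΣK·V²/2g = 0.7780 m
Total H_L = 2.553 + 0.7780 = 3.332 m

H_L ≈ 3.33 m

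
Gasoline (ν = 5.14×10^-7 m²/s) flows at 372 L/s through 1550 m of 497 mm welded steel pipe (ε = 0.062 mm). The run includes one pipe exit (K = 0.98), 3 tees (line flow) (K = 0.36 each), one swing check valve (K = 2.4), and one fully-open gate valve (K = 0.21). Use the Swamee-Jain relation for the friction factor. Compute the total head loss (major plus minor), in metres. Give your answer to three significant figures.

H_L ≈ 8.67 m

V = 4Q/(πD²) = 1.918 m/s; V²/2g = 0.1874 m
Re = 1.85×10^6, ε/D = 1.25×10^-4 → f = 0.01334 (Swamee-Jain)
Major: h_f = f(L/D)·V²/2g = 0.01334·3119·0.1874 = 7.795 m
Minor: ΣK = 4.67; h_m = ΣK·V²/2g = 0.8752 m
Total H_L = 7.795 + 0.8752 = 8.670 m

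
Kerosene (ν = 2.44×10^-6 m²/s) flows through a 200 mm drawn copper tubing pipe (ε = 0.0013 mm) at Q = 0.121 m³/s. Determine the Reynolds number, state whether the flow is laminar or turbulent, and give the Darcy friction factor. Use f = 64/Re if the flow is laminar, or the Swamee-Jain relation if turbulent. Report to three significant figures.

Re ≈ 3.16×10^5; turbulent; f ≈ 0.0143

V = 4Q/(πD²) = 3.852 m/s
Re = VD/ν = 3.852·0.200/2.44×10^-6 = 3.16×10^5
Re > 4000 → turbulent; ε/D = 6.50×10^-6
Swamee-Jain: f = 0.01432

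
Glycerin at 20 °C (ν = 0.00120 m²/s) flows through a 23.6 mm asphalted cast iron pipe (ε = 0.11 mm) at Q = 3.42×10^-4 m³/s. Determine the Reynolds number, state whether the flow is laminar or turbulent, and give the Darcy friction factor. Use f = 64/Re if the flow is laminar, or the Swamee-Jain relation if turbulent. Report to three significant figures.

Re ≈ 15.4; laminar; f = 64/Re ≈ 4.16

V = 4Q/(πD²) = 0.7818 m/s
Re = VD/ν = 0.7818·0.0236/0.00120 = 15.4
Re < 2300 → laminar → f = 64/Re = 4.162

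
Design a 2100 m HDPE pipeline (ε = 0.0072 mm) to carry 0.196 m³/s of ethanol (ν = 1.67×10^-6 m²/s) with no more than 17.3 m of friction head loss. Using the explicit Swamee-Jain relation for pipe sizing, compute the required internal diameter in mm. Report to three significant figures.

Swamee-Jain (Type III): D = 0.66·[ε^1.25·(LQ²/(gh_f))^4.75 + ν·Q^9.4·(L/(gh_f))^5.2]^0.04
LQ²/(gh_f) = 0.4754; L/(gh_f) = 12.37
Term 1 = ε^1.25·(…)^4.75 = 1.09×10^-8; Term 2 = ν·Q^9.4·(…)^5.2 = 1.78×10^-7
D = 0.66·(1.09×10^-8 + 1.78×10^-7)^0.04 = 0.3553 m = 355 mm
Check: V = 1.98 m/s, Re = 4.21×10^5, f = 0.01379, h_f = 16.2 m ≈ 17.3 m ✓

D ≈ 355 mm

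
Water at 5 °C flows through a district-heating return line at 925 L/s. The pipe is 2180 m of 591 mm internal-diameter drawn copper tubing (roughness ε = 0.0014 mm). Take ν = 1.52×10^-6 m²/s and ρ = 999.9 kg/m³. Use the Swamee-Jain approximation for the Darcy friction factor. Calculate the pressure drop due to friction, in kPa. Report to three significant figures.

Δp ≈ 234 kPa

V = 4Q/(πD²) = 4·0.925/(π·0.591²) = 3.372 m/s
Re = VD/ν = 3.372·0.591/1.52×10^-6 = 1.31×10^6 → turbulent
ε/D = 0.0014/591 = 2.37×10^-6
Swamee-Jain: f = 0.01117
h_f = f(L/D)V²/(2g) = 0.01117·(2180/0.591)·3.372²/(2·9.81) = 23.87 m
Δp = ρg·h_f = 999.9·9.81·23.87 = 234.1 kPa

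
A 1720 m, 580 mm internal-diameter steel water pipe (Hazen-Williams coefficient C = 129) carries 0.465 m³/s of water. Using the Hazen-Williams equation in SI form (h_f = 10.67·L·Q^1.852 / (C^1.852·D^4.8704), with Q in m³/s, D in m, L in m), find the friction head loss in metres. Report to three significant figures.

h_f = 10.67·1720·0.465^1.852 / (129^1.852·0.580^4.8704) = 7.784 m

h_f ≈ 7.78 m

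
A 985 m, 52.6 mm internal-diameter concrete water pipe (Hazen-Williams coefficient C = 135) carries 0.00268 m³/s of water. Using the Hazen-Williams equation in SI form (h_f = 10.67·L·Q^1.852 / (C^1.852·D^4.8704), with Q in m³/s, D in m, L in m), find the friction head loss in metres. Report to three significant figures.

h_f = 10.67·985·0.00268^1.852 / (135^1.852·0.0526^4.8704) = 34.87 m

h_f ≈ 34.9 m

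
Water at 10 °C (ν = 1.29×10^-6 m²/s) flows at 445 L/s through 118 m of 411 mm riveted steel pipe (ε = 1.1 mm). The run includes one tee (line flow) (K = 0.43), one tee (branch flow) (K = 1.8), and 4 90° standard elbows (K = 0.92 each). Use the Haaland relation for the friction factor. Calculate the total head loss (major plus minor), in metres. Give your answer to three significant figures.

V = 4Q/(πD²) = 3.354 m/s; V²/2g = 0.5734 m
Re = 1.07×10^6, ε/D = 0.00268 → f = 0.02552 (Haaland)
Major: h_f = f(L/D)·V²/2g = 0.02552·287.1·0.5734 = 4.202 m
Minor: ΣK = 5.91; h_m = ΣK·V²/2g = 3.389 m
Total H_L = 4.202 + 3.389 = 7.590 m

H_L ≈ 7.59 m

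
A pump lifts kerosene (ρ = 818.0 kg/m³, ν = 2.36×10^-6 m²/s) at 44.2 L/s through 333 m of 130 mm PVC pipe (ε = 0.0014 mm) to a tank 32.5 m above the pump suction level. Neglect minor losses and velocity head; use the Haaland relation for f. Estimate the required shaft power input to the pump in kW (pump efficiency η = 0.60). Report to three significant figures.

V = 4Q/(πD²) = 3.330 m/s; Re = 1.83×10^5; ε/D = 1.08×10^-5; f = 0.01582
h_f = f(L/D)V²/2g = 22.91 m
Total head H = z + h_f = 32.5 + 22.91 = 55.41 m
P_hyd = ρgQH = 818.0·9.81·0.0442·55.41 = 19.65 kW
P_shaft = P_hyd/η = 19.65/0.60 = 32.75 kW

P_shaft ≈ 32.8 kW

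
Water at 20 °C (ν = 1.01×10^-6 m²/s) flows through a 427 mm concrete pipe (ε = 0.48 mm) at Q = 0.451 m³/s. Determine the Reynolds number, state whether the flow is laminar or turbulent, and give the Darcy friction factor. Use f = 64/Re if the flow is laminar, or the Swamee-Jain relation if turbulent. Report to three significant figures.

V = 4Q/(πD²) = 3.149 m/s
Re = VD/ν = 3.149·0.427/1.01×10^-6 = 1.33×10^6
Re > 4000 → turbulent; ε/D = 0.00112
Swamee-Jain: f = 0.02049

Re ≈ 1.33×10^6; turbulent; f ≈ 0.0205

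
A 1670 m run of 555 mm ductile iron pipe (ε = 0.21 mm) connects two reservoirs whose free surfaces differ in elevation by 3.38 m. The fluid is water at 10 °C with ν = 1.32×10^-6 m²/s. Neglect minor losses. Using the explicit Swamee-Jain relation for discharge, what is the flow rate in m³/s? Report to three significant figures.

Swamee-Jain (Type II): Q = -0.965·√(gD⁵h_f/L)·ln[ε/(3.7D) + √(3.17ν²L/(gD³h_f))]
√(gD⁵h_f/L) = √(9.81·0.555⁵·3.38/1670) = 0.03233
ε/(3.7D) = 1.02×10^-4; √(3.17ν²L/(gD³h_f)) = 4.03×10^-5
Q = -0.965·0.03233·ln(1.426×10^-4) = 0.2763 m³/s
Check: V = 1.14 m/s, Re = 4.80×10^5, f = 0.01701, h_f = 3.40 m ≈ 3.38 m ✓

Q ≈ 0.276 m³/s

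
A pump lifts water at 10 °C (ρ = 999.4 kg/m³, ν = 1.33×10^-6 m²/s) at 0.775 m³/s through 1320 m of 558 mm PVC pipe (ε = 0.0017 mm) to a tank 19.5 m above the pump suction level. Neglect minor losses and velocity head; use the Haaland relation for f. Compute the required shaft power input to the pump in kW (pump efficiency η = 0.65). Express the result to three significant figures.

V = 4Q/(πD²) = 3.169 m/s; Re = 1.33×10^6; ε/D = 3.05×10^-6; f = 0.01111
h_f = f(L/D)V²/2g = 13.46 m
Total head H = z + h_f = 19.5 + 13.46 = 32.96 m
P_hyd = ρgQH = 999.4·9.81·0.775·32.96 = 250.4 kW
P_shaft = P_hyd/η = 250.4/0.65 = 385.2 kW

P_shaft ≈ 385 kW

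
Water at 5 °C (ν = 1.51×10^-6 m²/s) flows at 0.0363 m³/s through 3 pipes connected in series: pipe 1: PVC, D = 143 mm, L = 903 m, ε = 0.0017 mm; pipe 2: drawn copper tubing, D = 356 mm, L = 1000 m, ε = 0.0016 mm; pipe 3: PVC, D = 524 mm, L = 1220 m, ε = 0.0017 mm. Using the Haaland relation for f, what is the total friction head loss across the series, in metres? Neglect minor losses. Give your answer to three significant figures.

Pipe 1: V = 2.260 m/s, Re = 2.14×10^5, ε/D = 1.19×10^-5, f = 0.01537, h_1 = f(L/D)V²/2g = 25.27 m
Pipe 2: V = 0.3647 m/s, Re = 8.60×10^4, ε/D = 4.49×10^-6, f = 0.01841, h_2 = f(L/D)V²/2g = 0.3506 m
Pipe 3: V = 0.1683 m/s, Re = 5.84×10^4, ε/D = 3.24×10^-6, f = 0.02001, h_3 = f(L/D)V²/2g = 0.06729 m
Series → Q common, losses add: H = Σh = 25.69 m

H ≈ 25.7 m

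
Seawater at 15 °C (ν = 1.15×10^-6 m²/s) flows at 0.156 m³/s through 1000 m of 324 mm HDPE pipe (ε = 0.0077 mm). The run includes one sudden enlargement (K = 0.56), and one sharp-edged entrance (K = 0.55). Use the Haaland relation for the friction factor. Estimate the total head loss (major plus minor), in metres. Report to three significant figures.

H_L ≈ 7.64 m

V = 4Q/(πD²) = 1.892 m/s; V²/2g = 0.1825 m
Re = 5.33×10^5, ε/D = 2.38×10^-5 → f = 0.01321 (Haaland)
Major: h_f = f(L/D)·V²/2g = 0.01321·3086·0.1825 = 7.440 m
Minor: ΣK = 1.11; h_m = ΣK·V²/2g = 0.2025 m
Total H_L = 7.440 + 0.2025 = 7.642 m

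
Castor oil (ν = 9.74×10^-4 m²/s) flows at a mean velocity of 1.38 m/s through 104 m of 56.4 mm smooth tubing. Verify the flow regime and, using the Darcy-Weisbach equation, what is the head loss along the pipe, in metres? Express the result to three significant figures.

h_f ≈ 143 m

Re = VD/ν = 1.38·0.05640/9.74×10^-4 = 79.9 → laminar (Re < 2300)
f = 64/Re = 0.8009
h_f = f(L/D)V²/(2g) = 0.8009·(104/0.05640)·1.38²/(2·9.81) = 143.3 m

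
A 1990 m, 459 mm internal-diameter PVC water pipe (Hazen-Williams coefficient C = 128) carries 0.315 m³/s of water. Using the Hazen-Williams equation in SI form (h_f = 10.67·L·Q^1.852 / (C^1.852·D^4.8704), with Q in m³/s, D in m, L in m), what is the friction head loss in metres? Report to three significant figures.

h_f ≈ 13.9 m

h_f = 10.67·1990·0.315^1.852 / (128^1.852·0.459^4.8704) = 13.88 m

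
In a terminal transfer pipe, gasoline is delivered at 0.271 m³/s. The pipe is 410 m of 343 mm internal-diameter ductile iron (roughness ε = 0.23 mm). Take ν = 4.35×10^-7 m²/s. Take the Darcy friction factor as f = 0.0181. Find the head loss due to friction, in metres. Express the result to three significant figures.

h_f ≈ 9.49 m

V = 4Q/(πD²) = 4·0.271/(π·0.343²) = 2.933 m/s
h_f = f(L/D)V²/(2g) = 0.01810·(410/0.343)·2.933²/(2·9.81) = 9.485 m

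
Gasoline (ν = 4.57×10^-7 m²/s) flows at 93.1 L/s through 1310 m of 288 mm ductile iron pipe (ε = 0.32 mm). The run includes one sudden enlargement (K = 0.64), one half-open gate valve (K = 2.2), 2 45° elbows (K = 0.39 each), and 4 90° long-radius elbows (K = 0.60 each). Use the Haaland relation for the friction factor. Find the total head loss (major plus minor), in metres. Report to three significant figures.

V = 4Q/(πD²) = 1.429 m/s; V²/2g = 0.1041 m
Re = 9.01×10^5, ε/D = 0.00111 → f = 0.02046 (Haaland)
Major: h_f = f(L/D)·V²/2g = 0.02046·4549·0.1041 = 9.689 m
Minor: ΣK = 6.02; h_m = ΣK·V²/2g = 0.6267 m
Total H_L = 9.689 + 0.6267 = 10.32 m

H_L ≈ 10.3 m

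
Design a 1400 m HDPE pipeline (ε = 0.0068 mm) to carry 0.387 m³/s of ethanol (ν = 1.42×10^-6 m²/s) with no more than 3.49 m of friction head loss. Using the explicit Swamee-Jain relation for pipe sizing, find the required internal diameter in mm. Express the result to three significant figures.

D ≈ 584 mm

Swamee-Jain (Type III): D = 0.66·[ε^1.25·(LQ²/(gh_f))^4.75 + ν·Q^9.4·(L/(gh_f))^5.2]^0.04
LQ²/(gh_f) = 6.124; L/(gh_f) = 40.89
Term 1 = ε^1.25·(…)^4.75 = 0.00190; Term 2 = ν·Q^9.4·(…)^5.2 = 0.0454
D = 0.66·(0.00190 + 0.0454)^0.04 = 0.5842 m = 584 mm
Check: V = 1.44 m/s, Re = 5.94×10^5, f = 0.01290, h_f = 3.29 m ≈ 3.49 m ✓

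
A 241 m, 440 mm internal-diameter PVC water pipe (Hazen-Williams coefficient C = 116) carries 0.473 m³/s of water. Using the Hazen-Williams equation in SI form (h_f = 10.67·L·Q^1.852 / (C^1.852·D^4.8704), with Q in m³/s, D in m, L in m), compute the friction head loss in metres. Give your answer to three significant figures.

h_f ≈ 5.26 m

h_f = 10.67·241·0.473^1.852 / (116^1.852·0.440^4.8704) = 5.262 m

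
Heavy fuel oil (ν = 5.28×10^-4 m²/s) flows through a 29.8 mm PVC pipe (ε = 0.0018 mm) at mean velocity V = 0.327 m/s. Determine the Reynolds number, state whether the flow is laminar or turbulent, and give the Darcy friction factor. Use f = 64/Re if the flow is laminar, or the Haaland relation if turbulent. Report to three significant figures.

Re ≈ 18.5; laminar; f = 64/Re ≈ 3.47

Re = VD/ν = 0.3270·0.0298/5.28×10^-4 = 18.5
Re < 2300 → laminar → f = 64/Re = 3.468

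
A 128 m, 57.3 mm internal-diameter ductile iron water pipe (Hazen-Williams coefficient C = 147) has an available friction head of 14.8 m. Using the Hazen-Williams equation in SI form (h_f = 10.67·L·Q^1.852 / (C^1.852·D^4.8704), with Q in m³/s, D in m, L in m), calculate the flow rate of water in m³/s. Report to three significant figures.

Rearranging: Q = [h_f·C^1.852·D^4.8704 / (10.67·L)]^(1/1.852)
Q = [14.8·147^1.852·0.0573^4.8704 / (10.67·128)]^0.540 = 0.006925 m³/s

Q ≈ 0.00693 m³/s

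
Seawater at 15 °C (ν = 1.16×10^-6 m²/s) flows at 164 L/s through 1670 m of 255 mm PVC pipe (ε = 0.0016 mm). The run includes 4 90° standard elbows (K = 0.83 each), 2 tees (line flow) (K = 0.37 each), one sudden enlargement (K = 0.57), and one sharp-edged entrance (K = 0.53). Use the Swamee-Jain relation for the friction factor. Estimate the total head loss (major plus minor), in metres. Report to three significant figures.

H_L ≈ 45.5 m

V = 4Q/(πD²) = 3.211 m/s; V²/2g = 0.5256 m
Re = 7.06×10^5, ε/D = 6.27×10^-6 → f = 0.01244 (Swamee-Jain)
Major: h_f = f(L/D)·V²/2g = 0.01244·6549·0.5256 = 42.84 m
Minor: ΣK = 5.16; h_m = ΣK·V²/2g = 2.712 m
Total H_L = 42.84 + 2.712 = 45.55 m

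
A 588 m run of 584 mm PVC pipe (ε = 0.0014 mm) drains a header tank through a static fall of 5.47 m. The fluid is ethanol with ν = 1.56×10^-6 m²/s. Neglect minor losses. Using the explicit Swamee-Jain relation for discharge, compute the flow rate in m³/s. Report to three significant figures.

Swamee-Jain (Type II): Q = -0.965·√(gD⁵h_f/L)·ln[ε/(3.7D) + √(3.17ν²L/(gD³h_f))]
√(gD⁵h_f/L) = √(9.81·0.584⁵·5.47/588) = 0.07874
ε/(3.7D) = 6.48×10^-7; √(3.17ν²L/(gD³h_f)) = 2.06×10^-5
Q = -0.965·0.07874·ln(2.125×10^-5) = 0.8175 m³/s
Check: V = 3.05 m/s, Re = 1.14×10^6, f = 0.01142, h_f = 5.46 m ≈ 5.47 m ✓

Q ≈ 0.817 m³/s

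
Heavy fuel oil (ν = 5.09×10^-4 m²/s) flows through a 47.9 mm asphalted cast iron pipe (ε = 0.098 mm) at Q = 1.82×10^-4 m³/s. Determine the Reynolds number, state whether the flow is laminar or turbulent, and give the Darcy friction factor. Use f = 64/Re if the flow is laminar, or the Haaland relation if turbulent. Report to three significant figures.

Re ≈ 9.50; laminar; f = 64/Re ≈ 6.73

V = 4Q/(πD²) = 0.1010 m/s
Re = VD/ν = 0.1010·0.0479/5.09×10^-4 = 9.50
Re < 2300 → laminar → f = 64/Re = 6.734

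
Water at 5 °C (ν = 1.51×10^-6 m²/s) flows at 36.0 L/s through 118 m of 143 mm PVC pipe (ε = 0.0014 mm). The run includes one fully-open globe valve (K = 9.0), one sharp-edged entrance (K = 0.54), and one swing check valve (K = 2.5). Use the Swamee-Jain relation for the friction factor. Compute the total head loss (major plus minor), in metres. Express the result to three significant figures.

H_L ≈ 6.35 m

V = 4Q/(πD²) = 2.242 m/s; V²/2g = 0.2561 m
Re = 2.12×10^5, ε/D = 9.79×10^-6 → f = 0.01545 (Swamee-Jain)
Major: h_f = f(L/D)·V²/2g = 0.01545·825.2·0.2561 = 3.264 m
Minor: ΣK = 12.0; h_m = ΣK·V²/2g = 3.083 m
Total H_L = 3.264 + 3.083 = 6.347 m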